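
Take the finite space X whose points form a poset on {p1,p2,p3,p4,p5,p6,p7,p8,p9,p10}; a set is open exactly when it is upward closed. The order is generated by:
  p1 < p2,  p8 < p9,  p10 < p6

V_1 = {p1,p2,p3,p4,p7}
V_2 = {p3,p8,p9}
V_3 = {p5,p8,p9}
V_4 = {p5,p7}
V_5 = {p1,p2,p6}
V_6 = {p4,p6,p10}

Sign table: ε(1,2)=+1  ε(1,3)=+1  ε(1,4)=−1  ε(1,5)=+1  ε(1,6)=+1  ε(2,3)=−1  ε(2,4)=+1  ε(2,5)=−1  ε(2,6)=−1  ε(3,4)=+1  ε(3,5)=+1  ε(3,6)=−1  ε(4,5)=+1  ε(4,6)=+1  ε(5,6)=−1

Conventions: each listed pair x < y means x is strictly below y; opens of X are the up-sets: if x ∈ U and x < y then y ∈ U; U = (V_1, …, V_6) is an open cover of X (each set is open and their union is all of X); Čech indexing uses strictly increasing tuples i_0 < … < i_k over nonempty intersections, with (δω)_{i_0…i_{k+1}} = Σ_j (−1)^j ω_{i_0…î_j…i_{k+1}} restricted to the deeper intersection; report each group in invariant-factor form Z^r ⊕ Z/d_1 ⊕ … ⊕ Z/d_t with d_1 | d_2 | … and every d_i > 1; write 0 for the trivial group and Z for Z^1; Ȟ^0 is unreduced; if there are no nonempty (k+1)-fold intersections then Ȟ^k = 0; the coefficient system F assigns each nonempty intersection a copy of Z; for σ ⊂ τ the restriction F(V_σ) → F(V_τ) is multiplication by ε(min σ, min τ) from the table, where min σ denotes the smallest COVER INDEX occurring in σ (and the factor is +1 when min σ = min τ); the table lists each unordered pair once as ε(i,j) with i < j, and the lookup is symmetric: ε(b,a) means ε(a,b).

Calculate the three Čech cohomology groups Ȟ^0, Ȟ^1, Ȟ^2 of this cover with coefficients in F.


nonempty overlaps:
  V12={p3} V14={p7} V15={p1,p2} V16={p4} V23={p8,p9} V34={p5} V56={p6}
C dims 6,7; δ0: rk 6, SNF 1^5·2
degree 0: 6−6−0 = 0 → Ȟ^0 ≅ 0
degree 1: 7−0−6 = 1 plus torsion [2] → Ȟ^1 ≅ Z ⊕ Z/2
degree 2: 0−0−0 = 0 → Ȟ^2 ≅ 0

Ȟ^0 = 0, Ȟ^1 = Z ⊕ Z/2, Ȟ^2 = 0


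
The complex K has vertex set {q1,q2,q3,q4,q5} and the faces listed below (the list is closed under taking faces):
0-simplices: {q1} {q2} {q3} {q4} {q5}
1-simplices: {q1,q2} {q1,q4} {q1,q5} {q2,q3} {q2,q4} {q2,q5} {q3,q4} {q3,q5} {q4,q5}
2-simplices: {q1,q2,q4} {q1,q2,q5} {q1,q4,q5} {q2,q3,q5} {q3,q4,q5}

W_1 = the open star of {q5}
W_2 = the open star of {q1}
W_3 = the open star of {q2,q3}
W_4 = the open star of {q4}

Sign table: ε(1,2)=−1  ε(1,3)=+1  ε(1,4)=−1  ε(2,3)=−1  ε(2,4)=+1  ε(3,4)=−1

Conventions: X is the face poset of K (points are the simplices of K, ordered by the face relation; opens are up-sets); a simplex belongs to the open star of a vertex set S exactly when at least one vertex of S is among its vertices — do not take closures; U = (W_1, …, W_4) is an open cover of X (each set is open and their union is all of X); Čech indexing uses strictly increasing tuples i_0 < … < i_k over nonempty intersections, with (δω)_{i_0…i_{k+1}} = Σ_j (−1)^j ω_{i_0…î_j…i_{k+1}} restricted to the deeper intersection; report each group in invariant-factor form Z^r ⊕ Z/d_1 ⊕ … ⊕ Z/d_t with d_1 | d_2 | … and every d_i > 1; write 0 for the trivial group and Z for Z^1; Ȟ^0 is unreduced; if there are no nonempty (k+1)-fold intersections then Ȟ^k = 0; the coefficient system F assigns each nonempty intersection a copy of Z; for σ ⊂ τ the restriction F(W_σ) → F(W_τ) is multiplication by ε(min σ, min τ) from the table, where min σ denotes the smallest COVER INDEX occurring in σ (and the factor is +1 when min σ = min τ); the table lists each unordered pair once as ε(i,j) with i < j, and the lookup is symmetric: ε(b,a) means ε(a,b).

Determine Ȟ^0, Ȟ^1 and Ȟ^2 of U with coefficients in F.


Ȟ^0(U;F) ≅ Z, Ȟ^1(U;F) ≅ 0 and Ȟ^2(U;F) ≅ Z

nonempty overlaps:
  W1={{q5},{q1,q5},{q2,q5},{q3,q5},{q4,q5},{q1,q2,q5},{q1,q4,q5},{q2,q3,q5},{q3,q4,q5}} W2={{q1},{q1,q2},{q1,q4},{q1,q5},{q1,q2,q4},{q1,q2,q5},{q1,q4,q5}} W3={{q2},{q3},{q1,q2},{q2,q3},{q2,q4},{q2,q5},{q3,q4},{q3,q5},{q1,q2,q4},{q1,q2,q5},{q2,q3,q5},{q3,q4,q5}} W4={{q4},{q1,q4},{q2,q4},{q3,q4},{q4,q5},{q1,q2,q4},{q1,q4,q5},{q3,q4,q5}}
  W12={{q1,q5},{q1,q2,q5},{q1,q4,q5}} W13={{q2,q5},{q3,q5},{q1,q2,q5},{q2,q3,q5},{q3,q4,q5}} W14={{q4,q5},{q1,q4,q5},{q3,q4,q5}} W23={{q1,q2},{q1,q2,q4},{q1,q2,q5}} W24={{q1,q4},{q1,q2,q4},{q1,q4,q5}} W34={{q2,q4},{q3,q4},{q1,q2,q4},{q3,q4,q5}}
  W123={{q1,q2,q5}} W124={{q1,q4,q5}} W134={{q3,q4,q5}} W234={{q1,q2,q4}}
C dims 4,6,4; δ0: rk 3, SNF 1^3; δ1: rk 3, SNF 1^3
degree 0: 4−3−0 = 1 → Ȟ^0 ≅ Z
degree 1: 6−3−3 = 0 → Ȟ^1 ≅ 0
degree 2: 4−0−3 = 1 → Ȟ^2 ≅ Z


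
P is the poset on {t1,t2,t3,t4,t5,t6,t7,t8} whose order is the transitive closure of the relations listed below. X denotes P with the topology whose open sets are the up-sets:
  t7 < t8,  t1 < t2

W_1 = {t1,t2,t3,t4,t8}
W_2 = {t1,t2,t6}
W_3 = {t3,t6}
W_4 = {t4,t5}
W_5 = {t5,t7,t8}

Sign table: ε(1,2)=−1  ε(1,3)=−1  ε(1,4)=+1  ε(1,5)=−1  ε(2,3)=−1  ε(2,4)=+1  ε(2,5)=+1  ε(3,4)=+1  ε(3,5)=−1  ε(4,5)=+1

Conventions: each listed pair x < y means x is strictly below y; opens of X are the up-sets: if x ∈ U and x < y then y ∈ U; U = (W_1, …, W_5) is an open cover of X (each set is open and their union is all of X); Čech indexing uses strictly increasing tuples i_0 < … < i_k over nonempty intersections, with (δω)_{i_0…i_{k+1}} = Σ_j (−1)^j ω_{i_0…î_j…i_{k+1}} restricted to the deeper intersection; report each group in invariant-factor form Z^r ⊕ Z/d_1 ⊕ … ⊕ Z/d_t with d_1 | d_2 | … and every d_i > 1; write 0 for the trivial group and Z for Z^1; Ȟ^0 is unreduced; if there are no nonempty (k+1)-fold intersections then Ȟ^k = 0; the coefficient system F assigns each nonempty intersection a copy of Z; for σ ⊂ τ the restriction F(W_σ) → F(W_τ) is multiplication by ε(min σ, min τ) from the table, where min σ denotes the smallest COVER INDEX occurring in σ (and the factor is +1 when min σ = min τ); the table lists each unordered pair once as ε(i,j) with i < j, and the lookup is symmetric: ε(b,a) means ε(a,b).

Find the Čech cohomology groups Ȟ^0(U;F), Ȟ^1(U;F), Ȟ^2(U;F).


intersection data:
  W12={t1,t2} W13={t3} W14={t4} W15={t8} W23={t6} W45={t5}
C dims 5,6; δ0: rk 5, SNF 1^4·2
Ȟ^0 = (5 − 5) − 0 = 0, so Ȟ^0 ≅ 0
Ȟ^1 = (6 − 0) − 5 = 1 plus torsion [2], so Ȟ^1 ≅ Z ⊕ Z/2
Ȟ^2 = (0 − 0) − 0 = 0, so Ȟ^2 ≅ 0

Ȟ^0(U;F) ≅ 0, Ȟ^1(U;F) ≅ Z ⊕ Z/2, Ȟ^2(U;F) ≅ 0


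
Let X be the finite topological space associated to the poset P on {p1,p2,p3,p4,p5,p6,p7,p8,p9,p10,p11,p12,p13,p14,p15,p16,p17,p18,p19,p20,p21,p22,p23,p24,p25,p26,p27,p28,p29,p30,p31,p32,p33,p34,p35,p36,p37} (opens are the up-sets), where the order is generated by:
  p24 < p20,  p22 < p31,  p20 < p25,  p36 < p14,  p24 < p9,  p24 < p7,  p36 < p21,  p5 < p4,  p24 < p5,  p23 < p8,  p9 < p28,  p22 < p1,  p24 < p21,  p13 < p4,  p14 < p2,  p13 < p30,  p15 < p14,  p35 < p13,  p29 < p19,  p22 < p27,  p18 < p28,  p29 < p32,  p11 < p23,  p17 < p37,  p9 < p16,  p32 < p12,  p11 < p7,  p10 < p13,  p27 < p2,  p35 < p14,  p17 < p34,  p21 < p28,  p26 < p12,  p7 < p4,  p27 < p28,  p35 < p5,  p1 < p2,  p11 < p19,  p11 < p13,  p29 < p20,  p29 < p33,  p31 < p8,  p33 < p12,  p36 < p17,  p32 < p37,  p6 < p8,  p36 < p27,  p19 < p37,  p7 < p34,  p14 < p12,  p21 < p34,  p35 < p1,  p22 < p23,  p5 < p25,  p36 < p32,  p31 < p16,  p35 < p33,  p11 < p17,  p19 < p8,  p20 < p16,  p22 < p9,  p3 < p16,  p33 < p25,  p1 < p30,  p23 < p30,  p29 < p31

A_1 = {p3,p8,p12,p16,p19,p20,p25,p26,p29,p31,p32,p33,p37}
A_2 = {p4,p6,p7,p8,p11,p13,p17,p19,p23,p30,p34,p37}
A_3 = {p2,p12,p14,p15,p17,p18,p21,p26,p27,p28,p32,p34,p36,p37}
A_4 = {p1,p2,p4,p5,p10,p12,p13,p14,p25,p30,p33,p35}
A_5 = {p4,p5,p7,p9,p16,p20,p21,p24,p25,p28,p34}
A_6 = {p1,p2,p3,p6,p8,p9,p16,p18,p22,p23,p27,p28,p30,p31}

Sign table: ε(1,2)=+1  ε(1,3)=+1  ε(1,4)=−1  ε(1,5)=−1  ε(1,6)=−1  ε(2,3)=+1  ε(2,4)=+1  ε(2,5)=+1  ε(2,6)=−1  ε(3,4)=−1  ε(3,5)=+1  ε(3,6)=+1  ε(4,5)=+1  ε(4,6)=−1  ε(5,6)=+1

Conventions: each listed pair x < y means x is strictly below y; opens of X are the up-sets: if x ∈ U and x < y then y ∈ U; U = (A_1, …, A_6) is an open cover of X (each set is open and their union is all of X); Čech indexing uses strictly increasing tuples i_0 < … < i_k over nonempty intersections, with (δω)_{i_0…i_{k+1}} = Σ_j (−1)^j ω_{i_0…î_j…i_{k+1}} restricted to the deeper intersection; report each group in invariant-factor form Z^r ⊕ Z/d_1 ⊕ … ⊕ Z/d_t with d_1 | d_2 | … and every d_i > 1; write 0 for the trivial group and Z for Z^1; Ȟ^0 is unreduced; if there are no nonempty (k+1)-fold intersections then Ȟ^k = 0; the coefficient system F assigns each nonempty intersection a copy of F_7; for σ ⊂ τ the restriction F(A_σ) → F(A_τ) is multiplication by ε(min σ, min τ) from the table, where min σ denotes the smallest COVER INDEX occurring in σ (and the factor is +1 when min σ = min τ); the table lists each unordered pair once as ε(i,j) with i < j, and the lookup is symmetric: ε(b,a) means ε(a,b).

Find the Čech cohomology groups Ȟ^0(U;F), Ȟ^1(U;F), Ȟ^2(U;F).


Ȟ^0(U;F) ≅ 0; Ȟ^1(U;F) ≅ 0; Ȟ^2(U;F) ≅ Z/7

nonempty intersections:
  A12={p8,p19,p37} A13={p12,p26,p32,p37} A14={p12,p25,p33} A15={p16,p20,p25} A16={p3,p8,p16,p31} A23={p17,p34,p37} A24={p4,p13,p30} A25={p4,p7,p34} A26={p6,p8,p23,p30} A34={p2,p12,p14} A35={p21,p28,p34} A36={p2,p18,p27,p28} A45={p4,p5,p25} A46={p1,p2,p30} A56={p9,p16,p28}
  A123={p37} A126={p8} A134={p12} A145={p25} A156={p16} A235={p34} A245={p4} A246={p30} A346={p2} A356={p28}
C dims 6,15,10; δ0: rk_F7 6; δ1: rk_F7 9
Ȟ^0: (6−6)−0=0 ⇒ 0
Ȟ^1: (15−9)−6=0 ⇒ 0
Ȟ^2: (10−0)−9=1 ⇒ Z/7


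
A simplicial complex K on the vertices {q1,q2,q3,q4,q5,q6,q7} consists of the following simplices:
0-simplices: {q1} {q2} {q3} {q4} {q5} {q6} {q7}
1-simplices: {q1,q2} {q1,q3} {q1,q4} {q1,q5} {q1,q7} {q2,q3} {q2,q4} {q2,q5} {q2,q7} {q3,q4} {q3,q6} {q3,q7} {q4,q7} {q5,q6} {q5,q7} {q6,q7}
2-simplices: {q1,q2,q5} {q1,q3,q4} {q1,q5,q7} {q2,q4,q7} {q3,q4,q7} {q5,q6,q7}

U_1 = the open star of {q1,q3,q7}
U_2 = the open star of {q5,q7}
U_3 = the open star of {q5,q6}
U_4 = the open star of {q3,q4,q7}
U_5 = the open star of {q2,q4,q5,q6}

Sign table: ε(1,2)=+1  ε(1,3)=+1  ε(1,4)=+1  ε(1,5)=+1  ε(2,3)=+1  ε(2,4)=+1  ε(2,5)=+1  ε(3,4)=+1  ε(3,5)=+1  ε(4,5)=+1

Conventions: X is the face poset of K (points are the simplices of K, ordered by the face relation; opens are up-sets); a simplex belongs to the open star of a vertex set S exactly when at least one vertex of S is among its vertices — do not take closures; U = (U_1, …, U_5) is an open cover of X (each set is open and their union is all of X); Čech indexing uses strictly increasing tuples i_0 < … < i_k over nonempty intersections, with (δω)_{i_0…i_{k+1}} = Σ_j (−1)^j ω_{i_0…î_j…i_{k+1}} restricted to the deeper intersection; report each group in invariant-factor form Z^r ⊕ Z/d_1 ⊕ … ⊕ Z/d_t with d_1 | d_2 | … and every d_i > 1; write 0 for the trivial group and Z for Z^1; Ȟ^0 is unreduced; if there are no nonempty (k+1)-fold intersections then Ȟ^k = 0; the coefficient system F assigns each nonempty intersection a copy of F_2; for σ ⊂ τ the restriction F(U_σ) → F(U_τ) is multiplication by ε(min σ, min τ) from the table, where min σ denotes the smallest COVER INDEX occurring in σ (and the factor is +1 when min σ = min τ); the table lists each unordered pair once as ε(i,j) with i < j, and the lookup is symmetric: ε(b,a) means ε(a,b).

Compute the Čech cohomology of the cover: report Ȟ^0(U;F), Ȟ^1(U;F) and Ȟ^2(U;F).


Ȟ^0(U;F) ≅ Z/2,  Ȟ^1(U;F) ≅ 0,  Ȟ^2(U;F) ≅ 0

nonempty overlaps:
  U1={{q1},{q3},{q7},{q1,q2},{q1,q3},{q1,q4},{q1,q5},{q1,q7},{q2,q3},{q2,q7},{q3,q4},{q3,q6},{q3,q7},{q4,q7},{q5,q7},{q6,q7},{q1,q2,q5},{q1,q3,q4},{q1,q5,q7},{q2,q4,q7},{q3,q4,q7},{q5,q6,q7}} U2={{q5},{q7},{q1,q5},{q1,q7},{q2,q5},{q2,q7},{q3,q7},{q4,q7},{q5,q6},{q5,q7},{q6,q7},{q1,q2,q5},{q1,q5,q7},{q2,q4,q7},{q3,q4,q7},{q5,q6,q7}} U3={{q5},{q6},{q1,q5},{q2,q5},{q3,q6},{q5,q6},{q5,q7},{q6,q7},{q1,q2,q5},{q1,q5,q7},{q5,q6,q7}} U4={{q3},{q4},{q7},{q1,q3},{q1,q4},{q1,q7},{q2,q3},{q2,q4},{q2,q7},{q3,q4},{q3,q6},{q3,q7},{q4,q7},{q5,q7},{q6,q7},{q1,q3,q4},{q1,q5,q7},{q2,q4,q7},{q3,q4,q7},{q5,q6,q7}} U5={{q2},{q4},{q5},{q6},{q1,q2},{q1,q4},{q1,q5},{q2,q3},{q2,q4},{q2,q5},{q2,q7},{q3,q4},{q3,q6},{q4,q7},{q5,q6},{q5,q7},{q6,q7},{q1,q2,q5},{q1,q3,q4},{q1,q5,q7},{q2,q4,q7},{q3,q4,q7},{q5,q6,q7}}
  U12={{q7},{q1,q5},{q1,q7},{q2,q7},{q3,q7},{q4,q7},{q5,q7},{q6,q7},{q1,q2,q5},{q1,q5,q7},{q2,q4,q7},{q3,q4,q7},{q5,q6,q7}} U13={{q1,q5},{q3,q6},{q5,q7},{q6,q7},{q1,q2,q5},{q1,q5,q7},{q5,q6,q7}} U14={{q3},{q7},{q1,q3},{q1,q4},{q1,q7},{q2,q3},{q2,q7},{q3,q4},{q3,q6},{q3,q7},{q4,q7},{q5,q7},{q6,q7},{q1,q3,q4},{q1,q5,q7},{q2,q4,q7},{q3,q4,q7},{q5,q6,q7}} U15={{q1,q2},{q1,q4},{q1,q5},{q2,q3},{q2,q7},{q3,q4},{q3,q6},{q4,q7},{q5,q7},{q6,q7},{q1,q2,q5},{q1,q3,q4},{q1,q5,q7},{q2,q4,q7},{q3,q4,q7},{q5,q6,q7}} U23={{q5},{q1,q5},{q2,q5},{q5,q6},{q5,q7},{q6,q7},{q1,q2,q5},{q1,q5,q7},{q5,q6,q7}} U24={{q7},{q1,q7},{q2,q7},{q3,q7},{q4,q7},{q5,q7},{q6,q7},{q1,q5,q7},{q2,q4,q7},{q3,q4,q7},{q5,q6,q7}} U25={{q5},{q1,q5},{q2,q5},{q2,q7},{q4,q7},{q5,q6},{q5,q7},{q6,q7},{q1,q2,q5},{q1,q5,q7},{q2,q4,q7},{q3,q4,q7},{q5,q6,q7}} U34={{q3,q6},{q5,q7},{q6,q7},{q1,q5,q7},{q5,q6,q7}} U35={{q5},{q6},{q1,q5},{q2,q5},{q3,q6},{q5,q6},{q5,q7},{q6,q7},{q1,q2,q5},{q1,q5,q7},{q5,q6,q7}} U45={{q4},{q1,q4},{q2,q3},{q2,q4},{q2,q7},{q3,q4},{q3,q6},{q4,q7},{q5,q7},{q6,q7},{q1,q3,q4},{q1,q5,q7},{q2,q4,q7},{q3,q4,q7},{q5,q6,q7}}
  U123={{q1,q5},{q5,q7},{q6,q7},{q1,q2,q5},{q1,q5,q7},{q5,q6,q7}} U124={{q7},{q1,q7},{q2,q7},{q3,q7},{q4,q7},{q5,q7},{q6,q7},{q1,q5,q7},{q2,q4,q7},{q3,q4,q7},{q5,q6,q7}} U125={{q1,q5},{q2,q7},{q4,q7},{q5,q7},{q6,q7},{q1,q2,q5},{q1,q5,q7},{q2,q4,q7},{q3,q4,q7},{q5,q6,q7}} U134={{q3,q6},{q5,q7},{q6,q7},{q1,q5,q7},{q5,q6,q7}} U135={{q1,q5},{q3,q6},{q5,q7},{q6,q7},{q1,q2,q5},{q1,q5,q7},{q5,q6,q7}} U145={{q1,q4},{q2,q3},{q2,q7},{q3,q4},{q3,q6},{q4,q7},{q5,q7},{q6,q7},{q1,q3,q4},{q1,q5,q7},{q2,q4,q7},{q3,q4,q7},{q5,q6,q7}} U234={{q5,q7},{q6,q7},{q1,q5,q7},{q5,q6,q7}} U235={{q5},{q1,q5},{q2,q5},{q5,q6},{q5,q7},{q6,q7},{q1,q2,q5},{q1,q5,q7},{q5,q6,q7}} U245={{q2,q7},{q4,q7},{q5,q7},{q6,q7},{q1,q5,q7},{q2,q4,q7},{q3,q4,q7},{q5,q6,q7}} U345={{q3,q6},{q5,q7},{q6,q7},{q1,q5,q7},{q5,q6,q7}}
  U1234={{q5,q7},{q6,q7},{q1,q5,q7},{q5,q6,q7}} U1235={{q1,q5},{q5,q7},{q6,q7},{q1,q2,q5},{q1,q5,q7},{q5,q6,q7}} U1245={{q2,q7},{q4,q7},{q5,q7},{q6,q7},{q1,q5,q7},{q2,q4,q7},{q3,q4,q7},{q5,q6,q7}} U1345={{q3,q6},{q5,q7},{q6,q7},{q1,q5,q7},{q5,q6,q7}} U2345={{q5,q7},{q6,q7},{q1,q5,q7},{q5,q6,q7}}
  U12345={{q5,q7},{q6,q7},{q1,q5,q7},{q5,q6,q7}}
C dims 5,10,10,5; δ0: rk_F2 4; δ1: rk_F2 6; δ2: rk_F2 4
degree 0: 5−4−0 = 1 → Ȟ^0 ≅ Z/2
degree 1: 10−6−4 = 0 → Ȟ^1 ≅ 0
degree 2: 10−4−6 = 0 → Ȟ^2 ≅ 0


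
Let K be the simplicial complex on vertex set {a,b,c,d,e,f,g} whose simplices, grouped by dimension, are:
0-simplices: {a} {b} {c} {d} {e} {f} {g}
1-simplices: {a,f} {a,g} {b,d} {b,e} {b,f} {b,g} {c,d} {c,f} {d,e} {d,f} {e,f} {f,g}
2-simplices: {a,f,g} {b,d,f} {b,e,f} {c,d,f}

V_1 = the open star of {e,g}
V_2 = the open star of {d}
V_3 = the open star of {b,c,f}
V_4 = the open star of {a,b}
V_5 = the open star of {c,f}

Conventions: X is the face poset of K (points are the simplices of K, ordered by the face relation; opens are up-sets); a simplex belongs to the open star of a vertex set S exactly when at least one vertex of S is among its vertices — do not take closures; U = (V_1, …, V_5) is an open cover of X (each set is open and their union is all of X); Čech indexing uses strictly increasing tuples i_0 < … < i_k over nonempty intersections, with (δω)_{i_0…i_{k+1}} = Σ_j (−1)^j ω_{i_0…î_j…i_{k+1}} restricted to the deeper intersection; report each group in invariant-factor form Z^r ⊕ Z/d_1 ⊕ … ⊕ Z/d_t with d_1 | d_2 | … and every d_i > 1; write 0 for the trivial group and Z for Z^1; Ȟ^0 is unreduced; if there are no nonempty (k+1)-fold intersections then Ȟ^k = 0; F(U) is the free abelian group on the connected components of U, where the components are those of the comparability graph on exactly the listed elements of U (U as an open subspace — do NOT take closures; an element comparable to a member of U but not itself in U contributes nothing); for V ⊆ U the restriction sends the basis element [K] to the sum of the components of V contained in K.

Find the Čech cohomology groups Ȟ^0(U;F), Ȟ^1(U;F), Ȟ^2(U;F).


Ȟ^0 ≅ Z,  Ȟ^1 ≅ Z^2,  Ȟ^2 ≅ 0

nonempty intersections:
  V1={{e},{g},{a,g},{b,e},{b,g},{d,e},{e,f},{f,g},{a,f,g},{b,e,f}} V2={{d},{b,d},{c,d},{d,e},{d,f},{b,d,f},{c,d,f}} V3={{b},{c},{f},{a,f},{b,d},{b,e},{b,f},{b,g},{c,d},{c,f},{d,f},{e,f},{f,g},{a,f,g},{b,d,f},{b,e,f},{c,d,f}} V4={{a},{b},{a,f},{a,g},{b,d},{b,e},{b,f},{b,g},{a,f,g},{b,d,f},{b,e,f}} V5={{c},{f},{a,f},{b,f},{c,d},{c,f},{d,f},{e,f},{f,g},{a,f,g},{b,d,f},{b,e,f},{c,d,f}}
  V12={{d,e}} V13={{b,e},{b,g},{e,f},{f,g},{a,f,g},{b,e,f}} V14={{a,g},{b,e},{b,g},{a,f,g},{b,e,f}} V15={{e,f},{f,g},{a,f,g},{b,e,f}} V23={{b,d},{c,d},{d,f},{b,d,f},{c,d,f}} V24={{b,d},{b,d,f}} V25={{c,d},{d,f},{b,d,f},{c,d,f}} V34={{b},{a,f},{b,d},{b,e},{b,f},{b,g},{a,f,g},{b,d,f},{b,e,f}} V35={{c},{f},{a,f},{b,f},{c,d},{c,f},{d,f},{e,f},{f,g},{a,f,g},{b,d,f},{b,e,f},{c,d,f}} V45={{a,f},{b,f},{a,f,g},{b,d,f},{b,e,f}}
  V134={{b,e},{b,g},{a,f,g},{b,e,f}} V135={{e,f},{f,g},{a,f,g},{b,e,f}} V145={{a,f,g},{b,e,f}} V234={{b,d},{b,d,f}} V235={{c,d},{d,f},{b,d,f},{c,d,f}} V245={{b,d,f}} V345={{a,f},{b,f},{a,f,g},{b,d,f},{b,e,f}}
  V1345={{a,f,g},{b,e,f}} V2345={{b,d,f}}
components per intersection:
  V1: {{e},{b,e},{d,e},{e,f},{b,e,f}} {{g},{a,g},{b,g},{f,g},{a,f,g}}
  V2: {{d},{b,d},{c,d},{d,e},{d,f},{b,d,f},{c,d,f}}
  V3: {{b},{c},{f},{a,f},{b,d},{b,e},{b,f},{b,g},{c,d},{c,f},{d,f},{e,f},{f,g},{a,f,g},{b,d,f},{b,e,f},{c,d,f}}
  V4: {{a},{a,f},{a,g},{a,f,g}} {{b},{b,d},{b,e},{b,f},{b,g},{b,d,f},{b,e,f}}
  V5: {{c},{f},{a,f},{b,f},{c,d},{c,f},{d,f},{e,f},{f,g},{a,f,g},{b,d,f},{b,e,f},{c,d,f}}
  V12: {{d,e}}
  V13: {{b,e},{e,f},{b,e,f}} {{b,g}} {{f,g},{a,f,g}}
  V14: {{a,g},{a,f,g}} {{b,e},{b,e,f}} {{b,g}}
  V15: {{e,f},{b,e,f}} {{f,g},{a,f,g}}
  V23: {{b,d},{c,d},{d,f},{b,d,f},{c,d,f}}
  V24: {{b,d},{b,d,f}}
  V25: {{c,d},{d,f},{b,d,f},{c,d,f}}
  V34: {{b},{b,d},{b,e},{b,f},{b,g},{b,d,f},{b,e,f}} {{a,f},{a,f,g}}
  V35: {{c},{f},{a,f},{b,f},{c,d},{c,f},{d,f},{e,f},{f,g},{a,f,g},{b,d,f},{b,e,f},{c,d,f}}
  V45: {{a,f},{a,f,g}} {{b,f},{b,d,f},{b,e,f}}
  V134: {{b,e},{b,e,f}} {{b,g}} {{a,f,g}}
  V135: {{e,f},{b,e,f}} {{f,g},{a,f,g}}
  V145: {{a,f,g}} {{b,e,f}}
  V234: {{b,d},{b,d,f}}
  V235: {{c,d},{d,f},{b,d,f},{c,d,f}}
  V245: {{b,d,f}}
  V345: {{a,f},{a,f,g}} {{b,f},{b,d,f},{b,e,f}}
  V1345: {{a,f,g}} {{b,e,f}}
  V2345: {{b,d,f}}
C dims 7,17,12,3; δ0: rk 6, SNF 1^6; δ1: rk 9, SNF 1^9; δ2: rk 3, SNF 1^3
Ȟ^0: (7−6)−0=1 ⇒ Z
Ȟ^1: (17−9)−6=2 ⇒ Z^2
Ȟ^2: (12−3)−9=0 ⇒ 0


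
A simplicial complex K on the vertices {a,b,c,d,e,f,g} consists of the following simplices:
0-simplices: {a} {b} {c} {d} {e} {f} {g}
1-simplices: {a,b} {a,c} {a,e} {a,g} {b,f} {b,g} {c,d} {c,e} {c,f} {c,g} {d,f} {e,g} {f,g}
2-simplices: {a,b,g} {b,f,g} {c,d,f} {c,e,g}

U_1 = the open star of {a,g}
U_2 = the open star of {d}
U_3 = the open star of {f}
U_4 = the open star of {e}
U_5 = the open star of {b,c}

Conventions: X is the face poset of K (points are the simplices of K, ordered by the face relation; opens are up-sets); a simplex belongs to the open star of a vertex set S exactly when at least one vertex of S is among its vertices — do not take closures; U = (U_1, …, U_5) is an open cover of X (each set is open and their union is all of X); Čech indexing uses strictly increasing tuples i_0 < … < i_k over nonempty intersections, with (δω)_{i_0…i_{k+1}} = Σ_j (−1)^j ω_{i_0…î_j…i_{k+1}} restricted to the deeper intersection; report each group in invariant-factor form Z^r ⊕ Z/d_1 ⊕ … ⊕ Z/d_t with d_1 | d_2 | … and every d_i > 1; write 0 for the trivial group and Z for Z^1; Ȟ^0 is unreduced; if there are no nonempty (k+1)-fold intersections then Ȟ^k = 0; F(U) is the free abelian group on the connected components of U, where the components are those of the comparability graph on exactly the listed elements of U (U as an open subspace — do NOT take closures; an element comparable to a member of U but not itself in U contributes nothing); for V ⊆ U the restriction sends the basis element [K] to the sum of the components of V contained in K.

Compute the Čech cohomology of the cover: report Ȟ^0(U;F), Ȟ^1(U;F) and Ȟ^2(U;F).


intersection data:
  U1={{a},{g},{a,b},{a,c},{a,e},{a,g},{b,g},{c,g},{e,g},{f,g},{a,b,g},{b,f,g},{c,e,g}} U2={{d},{c,d},{d,f},{c,d,f}} U3={{f},{b,f},{c,f},{d,f},{f,g},{b,f,g},{c,d,f}} U4={{e},{a,e},{c,e},{e,g},{c,e,g}} U5={{b},{c},{a,b},{a,c},{b,f},{b,g},{c,d},{c,e},{c,f},{c,g},{a,b,g},{b,f,g},{c,d,f},{c,e,g}}
  U13={{f,g},{b,f,g}} U14={{a,e},{e,g},{c,e,g}} U15={{a,b},{a,c},{b,g},{c,g},{a,b,g},{b,f,g},{c,e,g}} U23={{d,f},{c,d,f}} U25={{c,d},{c,d,f}} U35={{b,f},{c,f},{b,f,g},{c,d,f}} U45={{c,e},{c,e,g}}
  U135={{b,f,g}} U145={{c,e,g}} U235={{c,d,f}}
components per intersection:
  U1: {{a},{g},{a,b},{a,c},{a,e},{a,g},{b,g},{c,g},{e,g},{f,g},{a,b,g},{b,f,g},{c,e,g}}
  U2: {{d},{c,d},{d,f},{c,d,f}}
  U3: {{f},{b,f},{c,f},{d,f},{f,g},{b,f,g},{c,d,f}}
  U4: {{e},{a,e},{c,e},{e,g},{c,e,g}}
  U5: {{b},{a,b},{b,f},{b,g},{a,b,g},{b,f,g}} {{c},{a,c},{c,d},{c,e},{c,f},{c,g},{c,d,f},{c,e,g}}
  U13: {{f,g},{b,f,g}}
  U14: {{a,e}} {{e,g},{c,e,g}}
  U15: {{a,b},{b,g},{a,b,g},{b,f,g}} {{a,c}} {{c,g},{c,e,g}}
  U23: {{d,f},{c,d,f}}
  U25: {{c,d},{c,d,f}}
  U35: {{b,f},{b,f,g}} {{c,f},{c,d,f}}
  U45: {{c,e},{c,e,g}}
  U135: {{b,f,g}}
  U145: {{c,e,g}}
  U235: {{c,d,f}}
C dims 6,11,3; δ0: rk 5, SNF 1^5; δ1: rk 3, SNF 1^3
Ȟ^0 = (6 − 5) − 0 = 1, so Ȟ^0 ≅ Z
Ȟ^1 = (11 − 3) − 5 = 3, so Ȟ^1 ≅ Z^3
Ȟ^2 = (3 − 0) − 3 = 0, so Ȟ^2 ≅ 0

Ȟ^0 ≅ Z, Ȟ^1 ≅ Z^3 and Ȟ^2 ≅ 0


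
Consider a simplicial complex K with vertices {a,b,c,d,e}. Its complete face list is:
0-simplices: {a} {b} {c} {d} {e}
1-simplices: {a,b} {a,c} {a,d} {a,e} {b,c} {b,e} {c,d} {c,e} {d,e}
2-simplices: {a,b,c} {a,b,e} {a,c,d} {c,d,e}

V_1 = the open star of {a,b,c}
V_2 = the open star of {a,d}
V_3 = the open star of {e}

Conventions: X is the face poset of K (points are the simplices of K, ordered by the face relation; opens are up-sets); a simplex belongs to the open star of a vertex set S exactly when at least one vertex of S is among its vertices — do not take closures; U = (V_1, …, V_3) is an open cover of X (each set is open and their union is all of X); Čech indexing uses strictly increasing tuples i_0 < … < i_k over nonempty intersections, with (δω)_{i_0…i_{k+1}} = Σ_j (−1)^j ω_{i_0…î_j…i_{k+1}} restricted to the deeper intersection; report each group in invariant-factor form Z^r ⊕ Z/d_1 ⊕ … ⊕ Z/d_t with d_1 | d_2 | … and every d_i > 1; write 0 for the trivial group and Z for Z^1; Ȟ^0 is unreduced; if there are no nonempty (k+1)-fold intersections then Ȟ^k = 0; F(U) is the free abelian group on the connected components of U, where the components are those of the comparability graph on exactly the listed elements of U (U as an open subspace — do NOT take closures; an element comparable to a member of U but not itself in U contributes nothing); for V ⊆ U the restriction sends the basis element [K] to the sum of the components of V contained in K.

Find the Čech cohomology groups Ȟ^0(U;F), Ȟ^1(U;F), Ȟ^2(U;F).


Ȟ^0(U;F) ≅ Z, Ȟ^1(U;F) ≅ Z, Ȟ^2(U;F) ≅ 0

cover nerve:
  V1={{a},{b},{c},{a,b},{a,c},{a,d},{a,e},{b,c},{b,e},{c,d},{c,e},{a,b,c},{a,b,e},{a,c,d},{c,d,e}} V2={{a},{d},{a,b},{a,c},{a,d},{a,e},{c,d},{d,e},{a,b,c},{a,b,e},{a,c,d},{c,d,e}} V3={{e},{a,e},{b,e},{c,e},{d,e},{a,b,e},{c,d,e}}
  V12={{a},{a,b},{a,c},{a,d},{a,e},{c,d},{a,b,c},{a,b,e},{a,c,d},{c,d,e}} V13={{a,e},{b,e},{c,e},{a,b,e},{c,d,e}} V23={{a,e},{d,e},{a,b,e},{c,d,e}}
  V123={{a,e},{a,b,e},{c,d,e}}
components per intersection:
  V1: {{a},{b},{c},{a,b},{a,c},{a,d},{a,e},{b,c},{b,e},{c,d},{c,e},{a,b,c},{a,b,e},{a,c,d},{c,d,e}}
  V2: {{a},{d},{a,b},{a,c},{a,d},{a,e},{c,d},{d,e},{a,b,c},{a,b,e},{a,c,d},{c,d,e}}
  V3: {{e},{a,e},{b,e},{c,e},{d,e},{a,b,e},{c,d,e}}
  V12: {{a},{a,b},{a,c},{a,d},{a,e},{c,d},{a,b,c},{a,b,e},{a,c,d},{c,d,e}}
  V13: {{a,e},{b,e},{a,b,e}} {{c,e},{c,d,e}}
  V23: {{a,e},{a,b,e}} {{d,e},{c,d,e}}
  V123: {{a,e},{a,b,e}} {{c,d,e}}
C dims 3,5,2; δ0: rk 2, SNF 1^2; δ1: rk 2, SNF 1^2
Ȟ^0: (3−2)−0=1 ⇒ Z
Ȟ^1: (5−2)−2=1 ⇒ Z
Ȟ^2: (2−0)−2=0 ⇒ 0


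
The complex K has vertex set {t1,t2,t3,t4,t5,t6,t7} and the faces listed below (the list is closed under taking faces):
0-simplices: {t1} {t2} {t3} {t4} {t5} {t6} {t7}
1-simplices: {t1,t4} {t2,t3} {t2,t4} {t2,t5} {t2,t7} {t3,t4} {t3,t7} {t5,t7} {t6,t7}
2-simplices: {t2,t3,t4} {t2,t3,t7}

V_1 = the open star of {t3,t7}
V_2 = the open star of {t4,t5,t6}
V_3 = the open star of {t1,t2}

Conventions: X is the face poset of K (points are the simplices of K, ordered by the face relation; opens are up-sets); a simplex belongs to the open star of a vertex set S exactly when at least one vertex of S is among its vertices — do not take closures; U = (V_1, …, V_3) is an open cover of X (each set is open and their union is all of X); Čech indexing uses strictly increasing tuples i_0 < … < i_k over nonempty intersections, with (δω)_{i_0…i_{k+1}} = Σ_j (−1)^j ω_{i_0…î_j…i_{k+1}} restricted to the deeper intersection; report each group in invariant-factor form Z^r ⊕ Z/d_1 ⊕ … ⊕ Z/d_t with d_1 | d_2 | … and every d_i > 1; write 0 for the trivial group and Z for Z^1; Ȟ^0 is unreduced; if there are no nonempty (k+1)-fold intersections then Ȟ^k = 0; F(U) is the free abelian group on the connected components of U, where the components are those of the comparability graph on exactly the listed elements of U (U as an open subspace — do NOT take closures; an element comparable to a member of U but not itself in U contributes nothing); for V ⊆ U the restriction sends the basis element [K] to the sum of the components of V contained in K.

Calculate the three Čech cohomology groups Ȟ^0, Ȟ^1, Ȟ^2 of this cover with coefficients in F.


Ȟ^0 = Z, Ȟ^1 = Z and Ȟ^2 = 0

nerve of the cover:
  V1={{t3},{t7},{t2,t3},{t2,t7},{t3,t4},{t3,t7},{t5,t7},{t6,t7},{t2,t3,t4},{t2,t3,t7}} V2={{t4},{t5},{t6},{t1,t4},{t2,t4},{t2,t5},{t3,t4},{t5,t7},{t6,t7},{t2,t3,t4}} V3={{t1},{t2},{t1,t4},{t2,t3},{t2,t4},{t2,t5},{t2,t7},{t2,t3,t4},{t2,t3,t7}}
  V12={{t3,t4},{t5,t7},{t6,t7},{t2,t3,t4}} V13={{t2,t3},{t2,t7},{t2,t3,t4},{t2,t3,t7}} V23={{t1,t4},{t2,t4},{t2,t5},{t2,t3,t4}}
  V123={{t2,t3,t4}}
components per intersection:
  V1: {{t3},{t7},{t2,t3},{t2,t7},{t3,t4},{t3,t7},{t5,t7},{t6,t7},{t2,t3,t4},{t2,t3,t7}}
  V2: {{t4},{t1,t4},{t2,t4},{t3,t4},{t2,t3,t4}} {{t5},{t2,t5},{t5,t7}} {{t6},{t6,t7}}
  V3: {{t1},{t1,t4}} {{t2},{t2,t3},{t2,t4},{t2,t5},{t2,t7},{t2,t3,t4},{t2,t3,t7}}
  V12: {{t3,t4},{t2,t3,t4}} {{t5,t7}} {{t6,t7}}
  V13: {{t2,t3},{t2,t7},{t2,t3,t4},{t2,t3,t7}}
  V23: {{t1,t4}} {{t2,t4},{t2,t3,t4}} {{t2,t5}}
  V123: {{t2,t3,t4}}
C dims 6,7,1; δ0: rk 5, SNF 1^5; δ1: rk 1, SNF 1^1
Ȟ^0 = (6 − 5) − 0 = 1, so Ȟ^0 ≅ Z
Ȟ^1 = (7 − 1) − 5 = 1, so Ȟ^1 ≅ Z
Ȟ^2 = (1 − 0) − 1 = 0, so Ȟ^2 ≅ 0


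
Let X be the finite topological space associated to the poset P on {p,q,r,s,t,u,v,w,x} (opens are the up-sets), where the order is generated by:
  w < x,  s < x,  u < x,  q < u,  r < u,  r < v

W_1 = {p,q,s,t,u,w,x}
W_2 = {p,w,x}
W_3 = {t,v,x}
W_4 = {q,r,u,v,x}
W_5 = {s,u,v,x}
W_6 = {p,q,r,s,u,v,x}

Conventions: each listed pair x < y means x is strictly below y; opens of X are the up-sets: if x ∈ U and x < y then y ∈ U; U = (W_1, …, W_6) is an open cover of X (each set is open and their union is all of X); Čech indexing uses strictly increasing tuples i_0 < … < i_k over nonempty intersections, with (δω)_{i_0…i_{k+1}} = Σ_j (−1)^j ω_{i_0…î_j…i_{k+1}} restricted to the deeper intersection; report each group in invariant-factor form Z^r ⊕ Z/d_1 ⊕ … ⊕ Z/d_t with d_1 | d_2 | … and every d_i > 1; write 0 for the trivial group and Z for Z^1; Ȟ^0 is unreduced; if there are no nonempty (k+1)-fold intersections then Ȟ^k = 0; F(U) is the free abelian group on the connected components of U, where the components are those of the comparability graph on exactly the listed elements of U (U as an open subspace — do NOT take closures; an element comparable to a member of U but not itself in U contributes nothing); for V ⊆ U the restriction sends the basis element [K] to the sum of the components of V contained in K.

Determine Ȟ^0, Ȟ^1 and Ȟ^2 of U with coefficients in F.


Ȟ^0(U;F) ≅ Z^3; Ȟ^1(U;F) ≅ 0; Ȟ^2(U;F) ≅ 0

cover nerve:
  W12={p,w,x} W13={t,x} W14={q,u,x} W15={s,u,x} W16={p,q,s,u,x} W23={x} W24={x} W25={x} W26={p,x} W34={v,x} W35={v,x} W36={v,x} W45={u,v,x} W46={q,r,u,v,x} W56={s,u,v,x}
  W123={x} W124={x} W125={x} W126={p,x} W134={x} W135={x} W136={x} W145={u,x} W146={q,u,x} W156={s,u,x} W234={x} W235={x} W236={x} W245={x} W246={x} W256={x} W345={v,x} W346={v,x} W356={v,x} W456={u,v,x}
  W1234={x} W1235={x} W1236={x} W1245={x} W1246={x} W1256={x} W1345={x} W1346={x} W1356={x} W1456={u,x} W2345={x} W2346={x} W2356={x} W2456={x} W3456={v,x}
  W12345={x} W12346={x} W12356={x} W12456={x} W13456={x} W23456={x}
  W123456={x}
components per intersection:
  W1: {p} {q,s,u,w,x} {t}
  W2: {p} {w,x}
  W3: {t} {v} {x}
  W4: {q,r,u,v,x}
  W5: {s,u,x} {v}
  W6: {p} {q,r,s,u,v,x}
  W12: {p} {w,x}
  W13: {t} {x}
  W14: {q,u,x}
  W15: {s,u,x}
  W16: {p} {q,s,u,x}
  W23: {x}
  W24: {x}
  W25: {x}
  W26: {p} {x}
  W34: {v} {x}
  W35: {v} {x}
  W36: {v} {x}
  W45: {u,x} {v}
  W46: {q,r,u,v,x}
  W56: {s,u,x} {v}
  W123: {x}
  W124: {x}
  W125: {x}
  W126: {p} {x}
  W134: {x}
  W135: {x}
  W136: {x}
  W145: {u,x}
  W146: {q,u,x}
  W156: {s,u,x}
  W234: {x}
  W235: {x}
  W236: {x}
  W245: {x}
  W246: {x}
  W256: {x}
  W345: {v} {x}
  W346: {v} {x}
  W356: {v} {x}
  W456: {u,x} {v}
  W1234: {x}
  W1235: {x}
  W1236: {x}
  W1245: {x}
  W1246: {x}
  W1256: {x}
  W1345: {x}
  W1346: {x}
  W1356: {x}
  W1456: {u,x}
  W2345: {x}
  W2346: {x}
  W2356: {x}
  W2456: {x}
  W3456: {v} {x}
  W12345: {x}
  W12346: {x}
  W12356: {x}
  W12456: {x}
  W13456: {x}
  W23456: {x}
  W123456: {x}
C dims 13,24,25,16; δ0: rk 10, SNF 1^10; δ1: rk 14, SNF 1^14; δ2: rk 11, SNF 1^11
Ȟ^0: (13−10)−0=3 ⇒ Z^3
Ȟ^1: (24−14)−10=0 ⇒ 0
Ȟ^2: (25−11)−14=0 ⇒ 0


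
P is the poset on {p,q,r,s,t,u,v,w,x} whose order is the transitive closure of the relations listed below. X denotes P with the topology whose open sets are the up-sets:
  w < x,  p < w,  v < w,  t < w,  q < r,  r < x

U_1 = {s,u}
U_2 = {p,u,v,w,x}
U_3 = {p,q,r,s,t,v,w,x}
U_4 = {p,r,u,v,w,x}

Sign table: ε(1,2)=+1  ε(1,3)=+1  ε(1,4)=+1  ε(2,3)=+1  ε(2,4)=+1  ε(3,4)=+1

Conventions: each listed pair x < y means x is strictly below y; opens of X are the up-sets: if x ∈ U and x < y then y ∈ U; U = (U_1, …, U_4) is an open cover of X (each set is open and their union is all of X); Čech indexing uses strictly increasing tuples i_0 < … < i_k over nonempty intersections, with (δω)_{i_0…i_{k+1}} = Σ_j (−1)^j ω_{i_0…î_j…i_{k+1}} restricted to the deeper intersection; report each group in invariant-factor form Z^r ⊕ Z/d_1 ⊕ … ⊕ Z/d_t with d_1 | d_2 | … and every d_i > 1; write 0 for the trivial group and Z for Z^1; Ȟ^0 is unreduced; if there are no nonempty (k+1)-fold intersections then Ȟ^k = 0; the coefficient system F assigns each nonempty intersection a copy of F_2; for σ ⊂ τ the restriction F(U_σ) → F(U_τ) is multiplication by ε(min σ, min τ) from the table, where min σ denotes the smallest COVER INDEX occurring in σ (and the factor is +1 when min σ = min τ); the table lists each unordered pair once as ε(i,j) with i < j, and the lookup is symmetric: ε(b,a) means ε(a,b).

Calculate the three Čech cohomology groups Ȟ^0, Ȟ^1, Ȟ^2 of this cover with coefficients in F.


nerve simplices:
  U12={u} U13={s} U14={u} U23={p,v,w,x} U24={p,u,v,w,x} U34={p,r,v,w,x}
  U124={u} U234={p,v,w,x}
C dims 4,6,2; δ0: rk_F2 3; δ1: rk_F2 2
degree 0: 4−3−0 = 1 → Ȟ^0 ≅ Z/2
degree 1: 6−2−3 = 1 → Ȟ^1 ≅ Z/2
degree 2: 2−0−2 = 0 → Ȟ^2 ≅ 0

Ȟ^0 = Z/2; Ȟ^1 = Z/2; Ȟ^2 = 0


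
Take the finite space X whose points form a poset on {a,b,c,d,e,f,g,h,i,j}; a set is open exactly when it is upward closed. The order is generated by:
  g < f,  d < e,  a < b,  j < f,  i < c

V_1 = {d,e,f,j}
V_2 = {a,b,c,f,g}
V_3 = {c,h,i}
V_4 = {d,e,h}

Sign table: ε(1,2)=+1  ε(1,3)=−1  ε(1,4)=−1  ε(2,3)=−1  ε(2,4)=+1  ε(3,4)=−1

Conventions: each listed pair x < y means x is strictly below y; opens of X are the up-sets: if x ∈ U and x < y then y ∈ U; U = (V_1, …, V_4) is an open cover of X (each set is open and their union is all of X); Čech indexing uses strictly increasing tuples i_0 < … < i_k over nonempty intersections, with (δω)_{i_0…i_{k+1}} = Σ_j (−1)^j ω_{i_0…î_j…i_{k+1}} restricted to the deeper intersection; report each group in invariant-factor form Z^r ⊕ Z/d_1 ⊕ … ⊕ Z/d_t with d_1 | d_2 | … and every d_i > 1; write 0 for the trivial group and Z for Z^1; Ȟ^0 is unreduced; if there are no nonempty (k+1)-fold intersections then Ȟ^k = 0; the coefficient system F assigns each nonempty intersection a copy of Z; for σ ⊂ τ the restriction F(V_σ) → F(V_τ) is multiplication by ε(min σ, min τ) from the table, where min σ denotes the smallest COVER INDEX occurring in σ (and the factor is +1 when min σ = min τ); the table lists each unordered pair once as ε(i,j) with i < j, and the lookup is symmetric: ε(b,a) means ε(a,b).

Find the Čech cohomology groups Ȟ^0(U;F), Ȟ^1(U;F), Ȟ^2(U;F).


intersection data:
  V12={f} V14={d,e} V23={c} V34={h}
C dims 4,4; δ0: rk 4, SNF 1^3·2
Ȟ^0 = (4 − 4) − 0 = 0, so Ȟ^0 ≅ 0
Ȟ^1 = (4 − 0) − 4 = 0 plus torsion [2], so Ȟ^1 ≅ Z/2
Ȟ^2 = (0 − 0) − 0 = 0, so Ȟ^2 ≅ 0

Ȟ^0 = 0,  Ȟ^1 = Z/2,  Ȟ^2 = 0


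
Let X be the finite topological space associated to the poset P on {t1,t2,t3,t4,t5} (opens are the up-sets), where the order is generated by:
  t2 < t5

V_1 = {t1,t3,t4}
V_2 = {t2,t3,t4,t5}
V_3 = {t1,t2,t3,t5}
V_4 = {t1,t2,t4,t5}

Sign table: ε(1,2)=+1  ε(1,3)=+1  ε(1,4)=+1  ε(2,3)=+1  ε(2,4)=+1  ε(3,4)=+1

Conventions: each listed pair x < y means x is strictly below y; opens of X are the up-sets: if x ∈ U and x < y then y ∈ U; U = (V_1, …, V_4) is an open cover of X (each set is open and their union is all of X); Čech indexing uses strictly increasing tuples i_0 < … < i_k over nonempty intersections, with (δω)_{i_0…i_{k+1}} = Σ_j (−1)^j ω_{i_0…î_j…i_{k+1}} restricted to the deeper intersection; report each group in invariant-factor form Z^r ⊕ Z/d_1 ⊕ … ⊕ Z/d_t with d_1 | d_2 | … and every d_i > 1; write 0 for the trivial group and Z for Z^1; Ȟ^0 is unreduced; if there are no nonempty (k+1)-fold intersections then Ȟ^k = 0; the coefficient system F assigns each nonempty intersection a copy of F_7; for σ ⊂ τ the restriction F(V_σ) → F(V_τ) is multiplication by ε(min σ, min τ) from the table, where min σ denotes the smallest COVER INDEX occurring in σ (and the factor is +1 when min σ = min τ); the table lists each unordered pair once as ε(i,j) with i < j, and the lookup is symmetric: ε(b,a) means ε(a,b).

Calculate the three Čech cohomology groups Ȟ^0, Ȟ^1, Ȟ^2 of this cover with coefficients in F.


nerve of the cover:
  V12={t3,t4} V13={t1,t3} V14={t1,t4} V23={t2,t3,t5} V24={t2,t4,t5} V34={t1,t2,t5}
  V123={t3} V124={t4} V134={t1} V234={t2,t5}
C dims 4,6,4; δ0: rk_F7 3; δ1: rk_F7 3
Ȟ^0 = (4 − 3) − 0 = 1, so Ȟ^0 ≅ Z/7
Ȟ^1 = (6 − 3) − 3 = 0, so Ȟ^1 ≅ 0
Ȟ^2 = (4 − 0) − 3 = 1, so Ȟ^2 ≅ Z/7

Ȟ^0(U;F) ≅ Z/7, Ȟ^1(U;F) ≅ 0 and Ȟ^2(U;F) ≅ Z/7


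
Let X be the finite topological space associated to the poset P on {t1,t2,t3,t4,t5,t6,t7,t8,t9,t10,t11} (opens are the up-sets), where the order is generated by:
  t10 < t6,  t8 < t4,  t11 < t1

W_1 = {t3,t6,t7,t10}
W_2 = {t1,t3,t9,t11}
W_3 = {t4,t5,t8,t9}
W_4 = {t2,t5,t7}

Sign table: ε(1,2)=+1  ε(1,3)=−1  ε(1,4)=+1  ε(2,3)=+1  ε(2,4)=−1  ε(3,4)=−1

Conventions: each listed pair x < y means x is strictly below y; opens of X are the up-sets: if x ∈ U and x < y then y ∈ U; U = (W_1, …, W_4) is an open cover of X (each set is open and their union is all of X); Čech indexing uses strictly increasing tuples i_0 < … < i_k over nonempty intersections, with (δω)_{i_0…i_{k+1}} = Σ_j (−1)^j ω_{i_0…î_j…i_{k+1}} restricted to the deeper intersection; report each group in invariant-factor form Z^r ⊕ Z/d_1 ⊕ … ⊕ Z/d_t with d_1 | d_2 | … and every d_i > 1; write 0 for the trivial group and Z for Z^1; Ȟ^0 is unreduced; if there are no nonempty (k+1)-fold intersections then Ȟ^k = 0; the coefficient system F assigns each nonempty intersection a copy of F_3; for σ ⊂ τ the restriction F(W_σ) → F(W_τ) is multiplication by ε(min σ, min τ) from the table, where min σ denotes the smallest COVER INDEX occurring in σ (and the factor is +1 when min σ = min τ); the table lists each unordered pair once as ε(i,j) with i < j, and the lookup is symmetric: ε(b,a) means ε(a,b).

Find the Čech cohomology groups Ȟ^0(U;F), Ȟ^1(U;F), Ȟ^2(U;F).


Ȟ^0 = 0; Ȟ^1 = 0; Ȟ^2 = 0

nonempty intersections:
  W12={t3} W14={t7} W23={t9} W34={t5}
C dims 4,4; δ0: rk_F3 4
Ȟ^0: (4−4)−0=0 ⇒ 0
Ȟ^1: (4−0)−4=0 ⇒ 0
Ȟ^2: (0−0)−0=0 ⇒ 0


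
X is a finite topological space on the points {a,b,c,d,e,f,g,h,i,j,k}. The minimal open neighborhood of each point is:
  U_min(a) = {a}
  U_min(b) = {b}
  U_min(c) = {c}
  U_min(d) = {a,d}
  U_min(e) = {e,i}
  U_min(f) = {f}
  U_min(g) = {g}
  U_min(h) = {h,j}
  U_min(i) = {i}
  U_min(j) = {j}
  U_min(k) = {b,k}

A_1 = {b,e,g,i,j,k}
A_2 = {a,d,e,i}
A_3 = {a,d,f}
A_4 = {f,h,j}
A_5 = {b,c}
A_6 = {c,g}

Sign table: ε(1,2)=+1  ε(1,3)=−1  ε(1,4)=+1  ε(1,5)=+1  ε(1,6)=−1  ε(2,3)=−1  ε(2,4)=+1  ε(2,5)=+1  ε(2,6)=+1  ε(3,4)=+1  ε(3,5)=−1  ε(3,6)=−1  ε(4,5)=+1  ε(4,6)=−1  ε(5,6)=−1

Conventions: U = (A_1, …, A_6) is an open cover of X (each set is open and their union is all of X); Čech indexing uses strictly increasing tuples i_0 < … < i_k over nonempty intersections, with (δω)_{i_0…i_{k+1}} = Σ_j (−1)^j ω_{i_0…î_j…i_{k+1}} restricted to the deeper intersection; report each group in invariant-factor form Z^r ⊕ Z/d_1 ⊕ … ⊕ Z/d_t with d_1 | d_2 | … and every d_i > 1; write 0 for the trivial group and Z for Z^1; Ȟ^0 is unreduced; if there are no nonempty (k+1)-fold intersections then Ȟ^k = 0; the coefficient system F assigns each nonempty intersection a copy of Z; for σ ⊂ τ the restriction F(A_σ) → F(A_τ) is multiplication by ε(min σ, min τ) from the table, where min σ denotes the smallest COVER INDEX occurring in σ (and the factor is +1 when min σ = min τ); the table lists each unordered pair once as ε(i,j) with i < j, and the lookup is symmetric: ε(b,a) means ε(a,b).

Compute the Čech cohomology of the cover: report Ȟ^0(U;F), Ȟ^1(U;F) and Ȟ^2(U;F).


nonempty overlaps:
  A12={e,i} A14={j} A15={b} A16={g} A23={a,d} A34={f} A56={c}
C dims 6,7; δ0: rk 6, SNF 1^5·2
degree 0: 6−6−0 = 0 → Ȟ^0 ≅ 0
degree 1: 7−0−6 = 1 plus torsion [2] → Ȟ^1 ≅ Z ⊕ Z/2
degree 2: 0−0−0 = 0 → Ȟ^2 ≅ 0

Ȟ^0 = 0, Ȟ^1 = Z ⊕ Z/2, Ȟ^2 = 0


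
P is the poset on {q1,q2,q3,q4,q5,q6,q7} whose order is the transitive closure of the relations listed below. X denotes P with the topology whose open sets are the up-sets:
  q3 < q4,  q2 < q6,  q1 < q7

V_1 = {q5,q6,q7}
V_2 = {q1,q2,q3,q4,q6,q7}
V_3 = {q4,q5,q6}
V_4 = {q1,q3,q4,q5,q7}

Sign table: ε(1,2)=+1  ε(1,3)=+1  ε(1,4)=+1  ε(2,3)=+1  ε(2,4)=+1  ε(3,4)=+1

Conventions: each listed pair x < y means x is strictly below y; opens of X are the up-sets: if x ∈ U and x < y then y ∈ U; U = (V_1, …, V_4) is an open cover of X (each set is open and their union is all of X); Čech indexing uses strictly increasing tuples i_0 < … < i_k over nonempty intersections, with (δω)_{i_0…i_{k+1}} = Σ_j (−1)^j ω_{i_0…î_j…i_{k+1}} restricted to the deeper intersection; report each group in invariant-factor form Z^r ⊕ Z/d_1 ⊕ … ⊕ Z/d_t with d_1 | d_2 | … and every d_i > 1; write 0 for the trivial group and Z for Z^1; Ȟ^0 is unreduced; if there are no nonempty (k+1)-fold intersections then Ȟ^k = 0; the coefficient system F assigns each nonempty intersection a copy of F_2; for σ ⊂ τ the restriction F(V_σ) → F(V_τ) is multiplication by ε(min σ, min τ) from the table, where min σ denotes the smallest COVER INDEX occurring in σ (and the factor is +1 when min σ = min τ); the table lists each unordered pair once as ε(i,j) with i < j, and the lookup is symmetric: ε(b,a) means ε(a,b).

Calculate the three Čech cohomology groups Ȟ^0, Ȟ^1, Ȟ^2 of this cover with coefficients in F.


Ȟ^0(U;F) ≅ Z/2, Ȟ^1(U;F) ≅ 0 and Ȟ^2(U;F) ≅ Z/2

nonempty intersections:
  V12={q6,q7} V13={q5,q6} V14={q5,q7} V23={q4,q6} V24={q1,q3,q4,q7} V34={q4,q5}
  V123={q6} V124={q7} V134={q5} V234={q4}
C dims 4,6,4; δ0: rk_F2 3; δ1: rk_F2 3
Ȟ^0: (4−3)−0=1 ⇒ Z/2
Ȟ^1: (6−3)−3=0 ⇒ 0
Ȟ^2: (4−0)−3=1 ⇒ Z/2
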